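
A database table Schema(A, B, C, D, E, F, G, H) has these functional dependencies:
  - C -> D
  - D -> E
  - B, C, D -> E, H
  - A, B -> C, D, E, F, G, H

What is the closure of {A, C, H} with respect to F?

{A, C, D, E, H}

Start with {A, C, H}.
C -> D applies; add {D} → now {A, C, D, H}.
D -> E applies; add {E} → now {A, C, D, E, H}.
No further FD applies.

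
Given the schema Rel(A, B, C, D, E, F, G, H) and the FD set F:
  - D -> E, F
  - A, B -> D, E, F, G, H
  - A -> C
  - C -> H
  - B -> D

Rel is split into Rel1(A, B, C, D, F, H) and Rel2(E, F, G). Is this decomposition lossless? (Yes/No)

The shared attributes are {F} and {F}⁺ = {F}.
Rel1 ⊄ {F} and Rel2 ⊄ {F}, so the split is lossy.

No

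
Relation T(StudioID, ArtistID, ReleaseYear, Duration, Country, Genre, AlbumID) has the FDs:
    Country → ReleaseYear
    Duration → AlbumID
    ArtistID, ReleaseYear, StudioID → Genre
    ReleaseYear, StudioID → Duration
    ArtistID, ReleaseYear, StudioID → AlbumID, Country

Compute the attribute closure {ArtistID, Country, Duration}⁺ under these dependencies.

Start with {ArtistID, Country, Duration}.
Country → ReleaseYear applies; add {ReleaseYear} → now {ArtistID, Country, Duration, ReleaseYear}.
Duration → AlbumID applies; add {AlbumID} → now {AlbumID, ArtistID, Country, Duration, ReleaseYear}.
No further FD applies.

{AlbumID, ArtistID, Country, Duration, ReleaseYear}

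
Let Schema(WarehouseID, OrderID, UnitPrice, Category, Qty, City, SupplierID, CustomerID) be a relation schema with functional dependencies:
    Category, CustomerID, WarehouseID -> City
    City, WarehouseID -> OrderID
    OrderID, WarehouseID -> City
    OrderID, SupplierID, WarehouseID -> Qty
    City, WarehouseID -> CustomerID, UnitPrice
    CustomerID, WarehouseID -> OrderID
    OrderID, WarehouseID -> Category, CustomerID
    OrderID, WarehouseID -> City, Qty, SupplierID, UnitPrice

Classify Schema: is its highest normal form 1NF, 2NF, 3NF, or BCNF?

Candidate keys: {City, WarehouseID}, {CustomerID, WarehouseID}, {OrderID, WarehouseID}. Prime attributes: {City, CustomerID, OrderID, WarehouseID}.
Each dependency's left side is a superkey — BCNF holds.

BCNF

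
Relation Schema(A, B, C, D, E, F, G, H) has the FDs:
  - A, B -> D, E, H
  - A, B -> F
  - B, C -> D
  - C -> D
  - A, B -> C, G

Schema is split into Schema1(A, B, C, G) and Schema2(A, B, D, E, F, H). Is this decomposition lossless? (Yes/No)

Yes

The shared attributes are {A, B} and {A, B}⁺ = {A, B, C, D, E, F, G, H}.
This includes all of Schema1, so the common attributes are a superkey of Schema1 — the join is lossless.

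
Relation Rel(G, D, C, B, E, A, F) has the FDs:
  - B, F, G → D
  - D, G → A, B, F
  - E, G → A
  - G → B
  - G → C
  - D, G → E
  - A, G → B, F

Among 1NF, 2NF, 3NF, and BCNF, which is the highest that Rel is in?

1NF

Candidate keys: {A, G}, {D, G}, {E, G}, {F, G}. Prime attributes: {A, D, E, F, G}.
For G → B we have {G}⁺ = {B, C, G}; {G} is not a superkey, so BCNF fails.
G → B has non-prime {B} on the right and a non-superkey on the left, so 3NF fails.
Since {G} ⊂ {A, G} and {G}⁺ ⊇ {B, C} with {B, C} non-prime, there is a partial dependency; 2NF fails.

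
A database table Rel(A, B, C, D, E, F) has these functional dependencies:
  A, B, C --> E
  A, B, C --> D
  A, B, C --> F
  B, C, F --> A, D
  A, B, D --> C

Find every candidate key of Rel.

{B} never appears on the right of any FD, so every key must include it.
{A, B, C}⁺ = {A, B, C, D, E, F} — all of the relation — so {A, B, C} is a candidate key.
{A, B, D}⁺ = {A, B, C, D, E, F} — all of the relation — so {A, B, D} is a candidate key.
{B, C, F}⁺ = {A, B, C, D, E, F} — all of the relation — so {B, C, F} is a candidate key.
No proper subset of any of these is a key, and no other minimal superkey exists.

{A, B, C}, {A, B, D}, {B, C, F}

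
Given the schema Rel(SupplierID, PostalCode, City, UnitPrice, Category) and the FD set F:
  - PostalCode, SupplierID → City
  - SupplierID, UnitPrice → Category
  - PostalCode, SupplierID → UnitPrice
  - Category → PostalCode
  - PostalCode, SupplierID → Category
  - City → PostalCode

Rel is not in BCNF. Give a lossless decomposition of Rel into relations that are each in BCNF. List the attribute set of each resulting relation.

Candidate keys of the original relation: {Category, SupplierID}, {City, SupplierID}, {PostalCode, SupplierID}, {SupplierID, UnitPrice}.
{Category, City, PostalCode, SupplierID, UnitPrice}: {Category} determines {Category, PostalCode} here but is not a superkey — split on Category → PostalCode, giving {Category, PostalCode} and {Category, City, SupplierID, UnitPrice}.
{Category, PostalCode} is in BCNF.
{Category, City, SupplierID, UnitPrice} is in BCNF.

{Category, City, SupplierID, UnitPrice}; {Category, PostalCode}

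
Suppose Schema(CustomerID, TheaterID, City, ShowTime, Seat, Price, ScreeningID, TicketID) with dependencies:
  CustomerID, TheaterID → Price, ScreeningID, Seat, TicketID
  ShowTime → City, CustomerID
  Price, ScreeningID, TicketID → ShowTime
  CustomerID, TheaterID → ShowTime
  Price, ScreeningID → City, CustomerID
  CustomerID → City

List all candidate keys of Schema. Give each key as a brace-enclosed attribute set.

{CustomerID, TheaterID}, {Price, ScreeningID, TheaterID}, {ShowTime, TheaterID}

Attributes never on any right-hand side: {TheaterID} — every candidate key must contain it.
Closure of {CustomerID, TheaterID} is {City, CustomerID, Price, ScreeningID, Seat, ShowTime, TheaterID, TicketID}, the whole schema; {CustomerID, TheaterID} is a candidate key.
Closure of {ShowTime, TheaterID} is {City, CustomerID, Price, ScreeningID, Seat, ShowTime, TheaterID, TicketID}, the whole schema; {ShowTime, TheaterID} is a candidate key.
Closure of {Price, ScreeningID, TheaterID} is {City, CustomerID, Price, ScreeningID, Seat, ShowTime, TheaterID, TicketID}, the whole schema; {Price, ScreeningID, TheaterID} is a candidate key.
These are minimal and exhaustive — every other superkey contains one of them.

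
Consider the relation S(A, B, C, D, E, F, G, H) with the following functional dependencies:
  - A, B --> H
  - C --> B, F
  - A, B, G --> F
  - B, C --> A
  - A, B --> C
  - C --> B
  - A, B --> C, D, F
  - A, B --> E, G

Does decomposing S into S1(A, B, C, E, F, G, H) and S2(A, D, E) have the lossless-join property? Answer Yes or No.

S1 ∩ S2 = {A, E}; its closure under F is {A, E}.
Neither S1 nor S2 is contained in that closure, so the decomposition is lossy.

No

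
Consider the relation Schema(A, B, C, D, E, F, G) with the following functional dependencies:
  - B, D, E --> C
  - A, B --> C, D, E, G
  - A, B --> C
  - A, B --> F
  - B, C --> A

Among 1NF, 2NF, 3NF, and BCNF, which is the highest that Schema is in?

BCNF

Candidate keys: {A, B}, {B, C}, {B, D, E}. Prime attributes: {A, B, C, D, E}.
Each dependency's left side is a superkey — BCNF holds.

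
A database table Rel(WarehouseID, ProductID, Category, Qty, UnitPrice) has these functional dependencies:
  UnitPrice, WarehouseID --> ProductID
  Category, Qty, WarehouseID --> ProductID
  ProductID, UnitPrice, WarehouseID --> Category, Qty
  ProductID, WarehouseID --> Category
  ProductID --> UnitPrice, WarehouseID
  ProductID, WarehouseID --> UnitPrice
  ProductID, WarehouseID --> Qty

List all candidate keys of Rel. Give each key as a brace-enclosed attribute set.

Closure of {ProductID} is {Category, ProductID, Qty, UnitPrice, WarehouseID}, the whole schema; {ProductID} is a candidate key.
Closure of {UnitPrice, WarehouseID} is {Category, ProductID, Qty, UnitPrice, WarehouseID}, the whole schema; {UnitPrice, WarehouseID} is a candidate key.
Closure of {Category, Qty, WarehouseID} is {Category, ProductID, Qty, UnitPrice, WarehouseID}, the whole schema; {Category, Qty, WarehouseID} is a candidate key.
No proper subset of any of these is a key, and no other minimal superkey exists.

{Category, Qty, WarehouseID}, {ProductID}, {UnitPrice, WarehouseID}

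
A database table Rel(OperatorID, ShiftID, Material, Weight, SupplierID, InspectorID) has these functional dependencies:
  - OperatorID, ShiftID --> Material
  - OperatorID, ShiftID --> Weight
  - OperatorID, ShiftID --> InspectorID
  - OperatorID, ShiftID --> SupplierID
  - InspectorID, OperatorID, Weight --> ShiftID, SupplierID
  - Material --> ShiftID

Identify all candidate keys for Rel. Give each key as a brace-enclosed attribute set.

{InspectorID, OperatorID, Weight}, {Material, OperatorID}, {OperatorID, ShiftID}

No FD produces {OperatorID}, so it must be in every candidate key.
{Material, OperatorID}⁺ = {InspectorID, Material, OperatorID, ShiftID, SupplierID, Weight}, which is every attribute, so {Material, OperatorID} is a candidate key.
{OperatorID, ShiftID}⁺ = {InspectorID, Material, OperatorID, ShiftID, SupplierID, Weight}, which is every attribute, so {OperatorID, ShiftID} is a candidate key.
{InspectorID, OperatorID, Weight}⁺ = {InspectorID, Material, OperatorID, ShiftID, SupplierID, Weight}, which is every attribute, so {InspectorID, OperatorID, Weight} is a candidate key.
No proper subset of any of these is a key, and no other minimal superkey exists.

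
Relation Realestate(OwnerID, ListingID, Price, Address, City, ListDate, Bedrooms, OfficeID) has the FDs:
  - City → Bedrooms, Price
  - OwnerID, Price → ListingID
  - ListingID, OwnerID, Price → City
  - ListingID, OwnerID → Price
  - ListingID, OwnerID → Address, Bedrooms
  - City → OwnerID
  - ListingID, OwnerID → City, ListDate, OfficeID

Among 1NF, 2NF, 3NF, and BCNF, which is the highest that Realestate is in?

Candidate keys: {City}, {ListingID, OwnerID}, {OwnerID, Price}. Prime attributes: {City, ListingID, OwnerID, Price}.
Each dependency's left side is a superkey — BCNF holds.

BCNF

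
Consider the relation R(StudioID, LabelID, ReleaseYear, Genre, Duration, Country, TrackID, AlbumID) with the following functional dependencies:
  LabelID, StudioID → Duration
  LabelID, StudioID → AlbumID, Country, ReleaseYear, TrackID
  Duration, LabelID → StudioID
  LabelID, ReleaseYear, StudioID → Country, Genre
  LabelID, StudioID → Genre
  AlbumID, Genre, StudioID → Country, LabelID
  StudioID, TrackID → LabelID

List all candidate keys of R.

Closure of {Duration, LabelID} is {AlbumID, Country, Duration, Genre, LabelID, ReleaseYear, StudioID, TrackID}, the whole schema; {Duration, LabelID} is a candidate key.
Closure of {LabelID, StudioID} is {AlbumID, Country, Duration, Genre, LabelID, ReleaseYear, StudioID, TrackID}, the whole schema; {LabelID, StudioID} is a candidate key.
Closure of {StudioID, TrackID} is {AlbumID, Country, Duration, Genre, LabelID, ReleaseYear, StudioID, TrackID}, the whole schema; {StudioID, TrackID} is a candidate key.
Closure of {AlbumID, Genre, StudioID} is {AlbumID, Country, Duration, Genre, LabelID, ReleaseYear, StudioID, TrackID}, the whole schema; {AlbumID, Genre, StudioID} is a candidate key.
Any other superkey properly contains one of these, so there are no further candidate keys.

{AlbumID, Genre, StudioID}, {Duration, LabelID}, {LabelID, StudioID}, {StudioID, TrackID}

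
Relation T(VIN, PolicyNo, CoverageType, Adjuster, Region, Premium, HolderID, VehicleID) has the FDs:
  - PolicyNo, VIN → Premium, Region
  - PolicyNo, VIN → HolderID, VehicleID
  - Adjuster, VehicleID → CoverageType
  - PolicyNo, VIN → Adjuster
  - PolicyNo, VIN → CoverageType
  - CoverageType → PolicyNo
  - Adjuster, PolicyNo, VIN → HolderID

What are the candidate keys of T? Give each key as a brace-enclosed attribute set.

No FD produces {VIN}, so it must be in every candidate key.
{CoverageType, VIN}⁺ = {Adjuster, CoverageType, HolderID, PolicyNo, Premium, Region, VIN, VehicleID} — all of the relation — so {CoverageType, VIN} is a candidate key.
{PolicyNo, VIN}⁺ = {Adjuster, CoverageType, HolderID, PolicyNo, Premium, Region, VIN, VehicleID} — all of the relation — so {PolicyNo, VIN} is a candidate key.
{Adjuster, VIN, VehicleID}⁺ = {Adjuster, CoverageType, HolderID, PolicyNo, Premium, Region, VIN, VehicleID} — all of the relation — so {Adjuster, VIN, VehicleID} is a candidate key.
These are minimal and exhaustive — every other superkey contains one of them.

{Adjuster, VIN, VehicleID}, {CoverageType, VIN}, {PolicyNo, VIN}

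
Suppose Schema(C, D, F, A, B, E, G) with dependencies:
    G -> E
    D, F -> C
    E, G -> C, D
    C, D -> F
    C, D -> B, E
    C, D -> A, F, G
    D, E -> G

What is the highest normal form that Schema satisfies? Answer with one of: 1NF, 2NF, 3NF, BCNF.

Candidate keys: {C, D}, {D, E}, {D, F}, {G}. Prime attributes: {C, D, E, F, G}.
The left-hand side of every FD is a superkey, so BCNF is satisfied.

BCNF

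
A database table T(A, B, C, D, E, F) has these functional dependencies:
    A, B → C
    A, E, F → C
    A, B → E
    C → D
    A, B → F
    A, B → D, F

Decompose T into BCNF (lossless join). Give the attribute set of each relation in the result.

{A, B, E, F}; {A, C, E, F}; {C, D}

Candidate key of the original relation: {A, B}.
In {A, B, C, D, E, F}, {A, E, F} is not a superkey ({A, E, F}⁺ restricted to this set is {A, C, D, E, F}), so split on A, E, F → C, D into {A, C, D, E, F} and {A, B, E, F}.
In {A, C, D, E, F}, {C} is not a superkey ({C}⁺ restricted to this set is {C, D}), so split on C → D into {C, D} and {A, C, E, F}.
{C, D} is in BCNF.
{A, C, E, F} is in BCNF.
{A, B, E, F} is in BCNF.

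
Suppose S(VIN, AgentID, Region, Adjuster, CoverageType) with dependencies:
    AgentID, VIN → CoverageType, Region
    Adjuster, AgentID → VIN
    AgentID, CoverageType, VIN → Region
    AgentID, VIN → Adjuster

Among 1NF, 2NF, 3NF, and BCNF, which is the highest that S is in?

Candidate keys: {Adjuster, AgentID}, {AgentID, VIN}. Prime attributes: {Adjuster, AgentID, VIN}.
The left-hand side of every FD is a superkey, so BCNF is satisfied.

BCNF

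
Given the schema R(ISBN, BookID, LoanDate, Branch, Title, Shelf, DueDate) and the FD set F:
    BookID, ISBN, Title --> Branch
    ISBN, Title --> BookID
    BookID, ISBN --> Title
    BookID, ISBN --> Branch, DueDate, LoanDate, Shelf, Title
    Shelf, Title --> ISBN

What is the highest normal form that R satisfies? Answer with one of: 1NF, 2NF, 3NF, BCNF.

BCNF

Candidate keys: {BookID, ISBN}, {ISBN, Title}, {Shelf, Title}. Prime attributes: {BookID, ISBN, Shelf, Title}.
Every FD has a superkey on the left, so the relation is in BCNF.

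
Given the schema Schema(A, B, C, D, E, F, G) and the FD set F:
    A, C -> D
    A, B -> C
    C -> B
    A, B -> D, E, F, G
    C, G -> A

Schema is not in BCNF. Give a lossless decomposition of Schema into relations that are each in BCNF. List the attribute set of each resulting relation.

{A, C, D, E, F, G}; {B, C}

Candidate keys of the original relation: {A, B}, {A, C}, {C, G}.
Within {A, B, C, D, E, F, G}: {C}⁺ ∩ {A, B, C, D, E, F, G} = {B, C}, not the whole set, so C -> B violates BCNF; decompose into {B, C} and {A, C, D, E, F, G}.
{B, C} has no BCNF violation.
{A, C, D, E, F, G} has no BCNF violation.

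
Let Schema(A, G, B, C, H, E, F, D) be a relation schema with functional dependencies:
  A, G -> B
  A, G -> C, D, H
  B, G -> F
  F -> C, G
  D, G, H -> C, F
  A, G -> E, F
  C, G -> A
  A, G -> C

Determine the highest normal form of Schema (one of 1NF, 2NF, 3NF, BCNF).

BCNF

Candidate keys: {A, G}, {B, G}, {C, G}, {D, G, H}, {F}. Prime attributes: {A, B, C, D, F, G, H}.
Each dependency's left side is a superkey — BCNF holds.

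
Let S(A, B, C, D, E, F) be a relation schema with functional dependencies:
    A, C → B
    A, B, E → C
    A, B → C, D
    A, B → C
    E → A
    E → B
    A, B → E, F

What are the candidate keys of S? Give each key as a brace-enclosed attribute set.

{E} is a candidate key since {E}⁺ = {A, B, C, D, E, F} covers every attribute.
{A, B} is a candidate key since {A, B}⁺ = {A, B, C, D, E, F} covers every attribute.
{A, C} is a candidate key since {A, C}⁺ = {A, B, C, D, E, F} covers every attribute.
Any other superkey properly contains one of these, so there are no further candidate keys.

{A, B}, {A, C}, {E}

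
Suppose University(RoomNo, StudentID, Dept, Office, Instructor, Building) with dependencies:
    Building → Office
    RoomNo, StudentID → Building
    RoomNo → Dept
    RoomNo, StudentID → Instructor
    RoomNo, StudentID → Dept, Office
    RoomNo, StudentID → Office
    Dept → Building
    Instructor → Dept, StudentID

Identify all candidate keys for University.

{Instructor, RoomNo}, {RoomNo, StudentID}

{RoomNo} never appears on the right of any FD, so every key must include it.
{Instructor, RoomNo} is a candidate key since {Instructor, RoomNo}⁺ = {Building, Dept, Instructor, Office, RoomNo, StudentID} covers every attribute.
{RoomNo, StudentID} is a candidate key since {RoomNo, StudentID}⁺ = {Building, Dept, Instructor, Office, RoomNo, StudentID} covers every attribute.
These are minimal and exhaustive — every other superkey contains one of them.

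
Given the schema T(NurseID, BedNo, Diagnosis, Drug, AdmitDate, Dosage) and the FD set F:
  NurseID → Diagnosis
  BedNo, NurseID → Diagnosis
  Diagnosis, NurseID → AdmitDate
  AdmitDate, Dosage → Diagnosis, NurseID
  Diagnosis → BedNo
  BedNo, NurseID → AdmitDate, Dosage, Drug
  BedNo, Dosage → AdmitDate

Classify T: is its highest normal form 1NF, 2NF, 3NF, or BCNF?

3NF

Candidate keys: {AdmitDate, Dosage}, {BedNo, Dosage}, {Diagnosis, Dosage}, {NurseID}. Prime attributes: {AdmitDate, BedNo, Diagnosis, Dosage, NurseID}.
Diagnosis → BedNo: {Diagnosis}⁺ = {BedNo, Diagnosis}, which is not all of the attributes, so the left side is not a superkey — BCNF is violated.
Its right-hand attributes {BedNo} are all prime, as are those of every other non-superkey FD — the relation is in 3NF.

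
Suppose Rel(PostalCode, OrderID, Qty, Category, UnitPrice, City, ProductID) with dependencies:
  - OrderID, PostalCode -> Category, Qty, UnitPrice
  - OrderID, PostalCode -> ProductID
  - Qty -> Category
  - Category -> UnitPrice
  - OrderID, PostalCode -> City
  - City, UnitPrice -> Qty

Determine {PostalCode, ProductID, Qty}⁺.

Start with {PostalCode, ProductID, Qty}.
Qty -> Category applies; add {Category} → now {Category, PostalCode, ProductID, Qty}.
Category -> UnitPrice applies; add {UnitPrice} → now {Category, PostalCode, ProductID, Qty, UnitPrice}.
No further FD applies.

{Category, PostalCode, ProductID, Qty, UnitPrice}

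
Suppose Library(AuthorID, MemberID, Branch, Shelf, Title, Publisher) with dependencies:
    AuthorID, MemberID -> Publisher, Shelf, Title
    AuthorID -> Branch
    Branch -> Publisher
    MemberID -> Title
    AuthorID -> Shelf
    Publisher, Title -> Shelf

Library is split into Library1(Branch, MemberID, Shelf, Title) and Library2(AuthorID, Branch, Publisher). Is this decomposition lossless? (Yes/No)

The shared attributes are {Branch} and {Branch}⁺ = {Branch, Publisher}.
The closure covers neither Library1 nor Library2 entirely; the join is not lossless.

No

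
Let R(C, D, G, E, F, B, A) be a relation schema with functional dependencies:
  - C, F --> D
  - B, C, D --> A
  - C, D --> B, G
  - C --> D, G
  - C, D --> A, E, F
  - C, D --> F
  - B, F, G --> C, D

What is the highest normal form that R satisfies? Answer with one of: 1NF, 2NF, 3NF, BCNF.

Candidate keys: {B, F, G}, {C}. Prime attributes: {B, C, F, G}.
Every FD has a superkey on the left, so the relation is in BCNF.

BCNF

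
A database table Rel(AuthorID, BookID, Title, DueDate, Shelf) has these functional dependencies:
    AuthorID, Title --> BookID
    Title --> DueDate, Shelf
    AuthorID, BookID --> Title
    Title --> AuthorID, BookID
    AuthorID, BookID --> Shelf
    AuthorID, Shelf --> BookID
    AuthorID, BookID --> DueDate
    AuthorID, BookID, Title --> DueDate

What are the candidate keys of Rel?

{AuthorID, BookID}, {AuthorID, Shelf}, {Title}

Closure of {Title} is {AuthorID, BookID, DueDate, Shelf, Title}, the whole schema; {Title} is a candidate key.
Closure of {AuthorID, BookID} is {AuthorID, BookID, DueDate, Shelf, Title}, the whole schema; {AuthorID, BookID} is a candidate key.
Closure of {AuthorID, Shelf} is {AuthorID, BookID, DueDate, Shelf, Title}, the whole schema; {AuthorID, Shelf} is a candidate key.
Any other superkey properly contains one of these, so there are no further candidate keys.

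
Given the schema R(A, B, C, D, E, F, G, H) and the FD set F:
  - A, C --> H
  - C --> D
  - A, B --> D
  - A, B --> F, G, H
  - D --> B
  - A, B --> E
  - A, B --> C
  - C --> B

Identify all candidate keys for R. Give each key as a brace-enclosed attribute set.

{A} never appears on the right of any FD, so every key must include it.
{A, B} is a candidate key since {A, B}⁺ = {A, B, C, D, E, F, G, H} covers every attribute.
{A, C} is a candidate key since {A, C}⁺ = {A, B, C, D, E, F, G, H} covers every attribute.
{A, D} is a candidate key since {A, D}⁺ = {A, B, C, D, E, F, G, H} covers every attribute.
These are minimal and exhaustive — every other superkey contains one of them.

{A, B}, {A, C}, {A, D}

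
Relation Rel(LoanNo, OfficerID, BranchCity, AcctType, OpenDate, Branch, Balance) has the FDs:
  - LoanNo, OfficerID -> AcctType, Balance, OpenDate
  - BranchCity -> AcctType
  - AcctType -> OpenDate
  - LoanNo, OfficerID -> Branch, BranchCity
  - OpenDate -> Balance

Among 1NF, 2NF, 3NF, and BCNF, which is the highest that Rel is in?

Candidate key: {LoanNo, OfficerID}. Prime attributes: {LoanNo, OfficerID}.
BranchCity -> AcctType breaks BCNF: {BranchCity}⁺ = {AcctType, Balance, BranchCity, OpenDate}, so {BranchCity} is not a superkey.
BranchCity -> AcctType determines the non-prime attribute {AcctType} from a non-superkey — 3NF is violated.
Checking every proper subset of each key, none determines a non-prime attribute — 2NF is satisfied.

2NF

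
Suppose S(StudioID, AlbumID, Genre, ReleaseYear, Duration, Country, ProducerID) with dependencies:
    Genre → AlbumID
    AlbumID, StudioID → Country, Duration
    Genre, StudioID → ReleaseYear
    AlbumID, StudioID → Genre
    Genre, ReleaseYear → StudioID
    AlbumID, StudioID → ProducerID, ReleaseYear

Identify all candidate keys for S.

Closure of {AlbumID, StudioID} is {AlbumID, Country, Duration, Genre, ProducerID, ReleaseYear, StudioID}, the whole schema; {AlbumID, StudioID} is a candidate key.
Closure of {Genre, ReleaseYear} is {AlbumID, Country, Duration, Genre, ProducerID, ReleaseYear, StudioID}, the whole schema; {Genre, ReleaseYear} is a candidate key.
Closure of {Genre, StudioID} is {AlbumID, Country, Duration, Genre, ProducerID, ReleaseYear, StudioID}, the whole schema; {Genre, StudioID} is a candidate key.
No proper subset of any of these is a key, and no other minimal superkey exists.

{AlbumID, StudioID}, {Genre, ReleaseYear}, {Genre, StudioID}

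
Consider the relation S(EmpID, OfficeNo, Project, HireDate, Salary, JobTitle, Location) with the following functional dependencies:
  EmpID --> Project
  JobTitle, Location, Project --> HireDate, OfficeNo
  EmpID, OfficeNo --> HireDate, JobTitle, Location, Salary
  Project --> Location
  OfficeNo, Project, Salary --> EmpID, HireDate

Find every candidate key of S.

{EmpID, JobTitle}⁺ = {EmpID, HireDate, JobTitle, Location, OfficeNo, Project, Salary} — all of the relation — so {EmpID, JobTitle} is a candidate key.
{EmpID, OfficeNo}⁺ = {EmpID, HireDate, JobTitle, Location, OfficeNo, Project, Salary} — all of the relation — so {EmpID, OfficeNo} is a candidate key.
{JobTitle, Project, Salary}⁺ = {EmpID, HireDate, JobTitle, Location, OfficeNo, Project, Salary} — all of the relation — so {JobTitle, Project, Salary} is a candidate key.
{OfficeNo, Project, Salary}⁺ = {EmpID, HireDate, JobTitle, Location, OfficeNo, Project, Salary} — all of the relation — so {OfficeNo, Project, Salary} is a candidate key.
These are minimal and exhaustive — every other superkey contains one of them.

{EmpID, JobTitle}, {EmpID, OfficeNo}, {JobTitle, Project, Salary}, {OfficeNo, Project, Salary}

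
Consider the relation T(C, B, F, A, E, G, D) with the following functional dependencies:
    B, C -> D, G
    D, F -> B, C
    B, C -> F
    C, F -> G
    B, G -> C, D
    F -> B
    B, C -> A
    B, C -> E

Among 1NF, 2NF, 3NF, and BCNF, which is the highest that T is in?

Candidate keys: {B, C}, {B, G}, {C, F}, {D, F}, {F, G}. Prime attributes: {B, C, D, F, G}.
For F -> B we have {F}⁺ = {B, F}; {F} is not a superkey, so BCNF fails.
Since {B} ⊆ prime attributes and every other non-superkey FD also has a prime right side, the schema is in 3NF.

3NF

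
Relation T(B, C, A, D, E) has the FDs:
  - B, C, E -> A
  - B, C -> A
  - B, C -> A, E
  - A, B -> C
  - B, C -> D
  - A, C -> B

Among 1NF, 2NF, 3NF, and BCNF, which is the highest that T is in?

Candidate keys: {A, B}, {A, C}, {B, C}. Prime attributes: {A, B, C}.
Every FD has a superkey on the left, so the relation is in BCNF.

BCNF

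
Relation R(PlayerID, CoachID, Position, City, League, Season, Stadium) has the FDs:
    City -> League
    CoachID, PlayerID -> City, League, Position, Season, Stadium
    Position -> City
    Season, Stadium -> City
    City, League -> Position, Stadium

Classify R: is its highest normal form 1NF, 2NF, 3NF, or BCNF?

Candidate key: {CoachID, PlayerID}. Prime attributes: {CoachID, PlayerID}.
City -> League breaks BCNF: {City}⁺ = {City, League, Position, Stadium}, so {City} is not a superkey.
Because {League} is non-prime and the left side of City -> League is not a superkey, the relation is not in 3NF.
No proper subset of a key has a non-prime attribute in its closure, so there is no partial dependency; 2NF holds.

2NF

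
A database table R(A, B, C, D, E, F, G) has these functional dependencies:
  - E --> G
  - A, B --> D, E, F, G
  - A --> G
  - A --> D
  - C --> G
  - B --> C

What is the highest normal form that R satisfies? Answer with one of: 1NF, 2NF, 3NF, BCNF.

Candidate key: {A, B}. Prime attributes: {A, B}.
For E --> G we have {E}⁺ = {E, G}; {E} is not a superkey, so BCNF fails.
Because {G} is non-prime and the left side of E --> G is not a superkey, the relation is not in 3NF.
Since {A} ⊂ {A, B} and {A}⁺ ⊇ {D, G} with {D, G} non-prime, there is a partial dependency; 2NF fails.

1NF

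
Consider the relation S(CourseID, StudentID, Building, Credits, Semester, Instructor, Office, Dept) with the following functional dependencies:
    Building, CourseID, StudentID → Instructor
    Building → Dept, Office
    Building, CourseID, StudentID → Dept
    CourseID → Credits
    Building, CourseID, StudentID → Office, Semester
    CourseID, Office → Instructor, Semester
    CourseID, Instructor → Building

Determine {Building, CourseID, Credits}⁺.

{Building, CourseID, Credits, Dept, Instructor, Office, Semester}

Start with {Building, CourseID, Credits}.
Building → Dept, Office applies; add {Dept, Office} → now {Building, CourseID, Credits, Dept, Office}.
CourseID, Office → Instructor, Semester applies; add {Instructor, Semester} → now {Building, CourseID, Credits, Dept, Instructor, Office, Semester}.
No further FD applies.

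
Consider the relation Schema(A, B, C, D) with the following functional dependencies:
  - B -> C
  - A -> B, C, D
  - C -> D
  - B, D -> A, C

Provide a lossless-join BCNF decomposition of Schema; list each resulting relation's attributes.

{A, B, C}; {C, D}

Candidate keys of the original relation: {A}, {B}.
Within {A, B, C, D}: {C}⁺ ∩ {A, B, C, D} = {C, D}, not the whole set, so C -> D violates BCNF; decompose into {C, D} and {A, B, C}.
{C, D} is in BCNF.
{A, B, C} is in BCNF.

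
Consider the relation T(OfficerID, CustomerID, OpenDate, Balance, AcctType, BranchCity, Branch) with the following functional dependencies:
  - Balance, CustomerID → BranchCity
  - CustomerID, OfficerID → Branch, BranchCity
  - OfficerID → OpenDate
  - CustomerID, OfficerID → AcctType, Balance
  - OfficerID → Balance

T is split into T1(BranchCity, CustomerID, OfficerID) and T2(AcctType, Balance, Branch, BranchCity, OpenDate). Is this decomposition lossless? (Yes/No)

Common attributes: {BranchCity}; their closure is {BranchCity}.
The closure covers neither T1 nor T2 entirely; the join is not lossless.

No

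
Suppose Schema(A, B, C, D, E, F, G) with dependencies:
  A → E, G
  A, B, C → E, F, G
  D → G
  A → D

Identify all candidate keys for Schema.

{A, B, C}

No FD produces {A, B, C}, so they must be in every candidate key.
{A, B, C}⁺ = {A, B, C, D, E, F, G} — all of the relation — so {A, B, C} is a candidate key.
No other minimal set has full closure, so this is the only candidate key.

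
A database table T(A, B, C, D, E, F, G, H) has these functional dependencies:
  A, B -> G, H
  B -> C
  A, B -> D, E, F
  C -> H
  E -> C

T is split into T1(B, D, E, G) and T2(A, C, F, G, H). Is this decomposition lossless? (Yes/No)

T1 ∩ T2 = {G}; its closure under F is {G}.
The closure covers neither T1 nor T2 entirely; the join is not lossless.

No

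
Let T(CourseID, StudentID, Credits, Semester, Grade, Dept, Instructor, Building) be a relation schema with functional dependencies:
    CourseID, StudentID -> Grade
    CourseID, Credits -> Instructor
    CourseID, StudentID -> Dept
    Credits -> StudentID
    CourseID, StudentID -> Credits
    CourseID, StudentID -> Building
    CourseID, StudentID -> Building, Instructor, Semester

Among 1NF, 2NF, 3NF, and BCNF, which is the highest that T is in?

Candidate keys: {CourseID, Credits}, {CourseID, StudentID}. Prime attributes: {CourseID, Credits, StudentID}.
Credits -> StudentID breaks BCNF: {Credits}⁺ = {Credits, StudentID}, so {Credits} is not a superkey.
Since {StudentID} ⊆ prime attributes and every other non-superkey FD also has a prime right side, the schema is in 3NF.

3NF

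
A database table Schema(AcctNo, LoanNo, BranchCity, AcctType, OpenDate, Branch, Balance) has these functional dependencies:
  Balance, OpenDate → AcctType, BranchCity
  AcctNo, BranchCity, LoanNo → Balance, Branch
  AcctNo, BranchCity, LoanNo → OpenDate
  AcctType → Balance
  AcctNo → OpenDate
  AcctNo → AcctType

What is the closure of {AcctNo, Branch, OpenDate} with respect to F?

Start with {AcctNo, Branch, OpenDate}.
AcctNo → AcctType applies; add {AcctType} → now {AcctNo, AcctType, Branch, OpenDate}.
AcctType → Balance applies; add {Balance} → now {AcctNo, AcctType, Balance, Branch, OpenDate}.
Balance, OpenDate → AcctType, BranchCity applies; add {BranchCity} → now {AcctNo, AcctType, Balance, Branch, BranchCity, OpenDate}.
No further FD applies.

{AcctNo, AcctType, Balance, Branch, BranchCity, OpenDate}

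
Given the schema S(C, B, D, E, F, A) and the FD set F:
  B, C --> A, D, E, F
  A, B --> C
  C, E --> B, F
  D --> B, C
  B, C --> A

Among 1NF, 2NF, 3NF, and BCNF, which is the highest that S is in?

Candidate keys: {A, B}, {B, C}, {C, E}, {D}. Prime attributes: {A, B, C, D, E}.
The left-hand side of every FD is a superkey, so BCNF is satisfied.

BCNF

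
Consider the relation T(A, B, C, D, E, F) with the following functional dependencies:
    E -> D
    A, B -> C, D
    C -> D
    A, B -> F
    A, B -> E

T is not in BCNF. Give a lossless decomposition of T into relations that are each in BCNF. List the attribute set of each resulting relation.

{A, B, C, E, F}; {D, E}

Candidate key of the original relation: {A, B}.
Within {A, B, C, D, E, F}: {E}⁺ ∩ {A, B, C, D, E, F} = {D, E}, not the whole set, so E -> D violates BCNF; decompose into {D, E} and {A, B, C, E, F}.
{D, E} is in BCNF.
{A, B, C, E, F} is in BCNF.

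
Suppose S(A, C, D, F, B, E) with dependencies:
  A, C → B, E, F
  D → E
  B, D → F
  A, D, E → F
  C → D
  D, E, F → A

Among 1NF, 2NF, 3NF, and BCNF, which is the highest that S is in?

1NF

Candidate keys: {A, C}, {B, C}, {C, F}. Prime attributes: {A, B, C, F}.
D → E breaks BCNF: {D}⁺ = {D, E}, so {D} is not a superkey.
Because {E} is non-prime and the left side of D → E is not a superkey, the relation is not in 3NF.
The proper key subset {C} of {A, C} determines non-prime {D, E}, so the relation is not even in 2NF.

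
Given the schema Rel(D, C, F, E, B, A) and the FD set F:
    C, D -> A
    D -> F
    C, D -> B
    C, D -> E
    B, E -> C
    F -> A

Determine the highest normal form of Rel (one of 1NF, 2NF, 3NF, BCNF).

1NF

Candidate keys: {B, D, E}, {C, D}. Prime attributes: {B, C, D, E}.
D -> F: {D}⁺ = {A, D, F}, which is not all of the attributes, so the left side is not a superkey — BCNF is violated.
D -> F has non-prime {F} on the right and a non-superkey on the left, so 3NF fails.
The proper key subset {D} of {C, D} determines non-prime {A, F}, so the relation is not even in 2NF.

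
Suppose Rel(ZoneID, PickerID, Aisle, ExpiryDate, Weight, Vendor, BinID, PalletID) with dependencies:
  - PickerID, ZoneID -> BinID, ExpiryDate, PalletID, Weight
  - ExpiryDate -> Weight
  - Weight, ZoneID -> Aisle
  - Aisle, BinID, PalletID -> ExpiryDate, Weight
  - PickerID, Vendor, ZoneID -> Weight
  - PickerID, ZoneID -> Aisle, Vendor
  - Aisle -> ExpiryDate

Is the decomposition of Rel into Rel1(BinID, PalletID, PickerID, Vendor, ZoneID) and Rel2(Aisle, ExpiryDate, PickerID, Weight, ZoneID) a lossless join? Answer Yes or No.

Yes

Rel1 ∩ Rel2 = {PickerID, ZoneID}; its closure under F is {Aisle, BinID, ExpiryDate, PalletID, PickerID, Vendor, Weight, ZoneID}.
Since Rel1 ⊆ {Aisle, BinID, ExpiryDate, PalletID, PickerID, Vendor, Weight, ZoneID}, the intersection is a superkey of Rel1; the decomposition is lossless.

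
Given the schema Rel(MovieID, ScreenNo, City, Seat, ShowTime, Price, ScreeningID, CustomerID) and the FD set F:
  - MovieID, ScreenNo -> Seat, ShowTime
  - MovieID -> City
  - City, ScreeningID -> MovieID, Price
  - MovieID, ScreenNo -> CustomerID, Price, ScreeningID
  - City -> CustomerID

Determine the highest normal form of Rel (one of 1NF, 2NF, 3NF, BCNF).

1NF

Candidate keys: {City, ScreenNo, ScreeningID}, {MovieID, ScreenNo}. Prime attributes: {City, MovieID, ScreenNo, ScreeningID}.
MovieID -> City breaks BCNF: {MovieID}⁺ = {City, CustomerID, MovieID}, so {MovieID} is not a superkey.
City, ScreeningID -> MovieID, Price determines the non-prime attribute {Price} from a non-superkey — 3NF is violated.
{MovieID} is a proper subset of the key {MovieID, ScreenNo}, and {MovieID}⁺ contains the non-prime attribute {CustomerID} — a partial dependency, so 2NF is violated.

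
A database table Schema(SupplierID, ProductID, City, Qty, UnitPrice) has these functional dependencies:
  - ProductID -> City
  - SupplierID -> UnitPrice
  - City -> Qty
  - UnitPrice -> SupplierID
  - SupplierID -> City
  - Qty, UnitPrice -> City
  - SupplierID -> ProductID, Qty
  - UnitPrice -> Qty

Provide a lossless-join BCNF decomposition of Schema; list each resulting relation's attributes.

Candidate keys of the original relation: {SupplierID}, {UnitPrice}.
{City, ProductID, Qty, SupplierID, UnitPrice}: {ProductID} determines {City, ProductID, Qty} here but is not a superkey — split on ProductID -> City, Qty, giving {City, ProductID, Qty} and {ProductID, SupplierID, UnitPrice}.
{City, ProductID, Qty}: {City} determines {City, Qty} here but is not a superkey — split on City -> Qty, giving {City, Qty} and {City, ProductID}.
{City, Qty} has no BCNF violation.
{City, ProductID} has no BCNF violation.
{ProductID, SupplierID, UnitPrice} has no BCNF violation.

{City, ProductID}; {City, Qty}; {ProductID, SupplierID, UnitPrice}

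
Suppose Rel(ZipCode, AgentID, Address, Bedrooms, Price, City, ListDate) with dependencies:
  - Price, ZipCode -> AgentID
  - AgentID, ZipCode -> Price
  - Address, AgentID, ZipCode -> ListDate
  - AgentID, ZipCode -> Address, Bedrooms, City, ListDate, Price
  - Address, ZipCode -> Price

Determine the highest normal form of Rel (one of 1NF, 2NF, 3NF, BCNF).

BCNF

Candidate keys: {Address, ZipCode}, {AgentID, ZipCode}, {Price, ZipCode}. Prime attributes: {Address, AgentID, Price, ZipCode}.
Each dependency's left side is a superkey — BCNF holds.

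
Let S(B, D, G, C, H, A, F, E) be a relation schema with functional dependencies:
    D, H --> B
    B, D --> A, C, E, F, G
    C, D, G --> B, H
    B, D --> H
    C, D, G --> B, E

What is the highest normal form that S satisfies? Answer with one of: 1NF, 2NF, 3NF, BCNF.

Candidate keys: {B, D}, {C, D, G}, {D, H}. Prime attributes: {B, C, D, G, H}.
The left-hand side of every FD is a superkey, so BCNF is satisfied.

BCNF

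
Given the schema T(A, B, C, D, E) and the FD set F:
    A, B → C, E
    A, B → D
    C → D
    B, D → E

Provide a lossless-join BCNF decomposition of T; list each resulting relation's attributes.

Candidate key of the original relation: {A, B}.
{A, B, C, D, E}: {C} determines {C, D} here but is not a superkey — split on C → D, giving {C, D} and {A, B, C, E}.
{C, D} is in BCNF.
{A, B, C, E}: {B, C} determines {B, C, E} here but is not a superkey — split on B, C → E, giving {B, C, E} and {A, B, C}.
{B, C, E} is in BCNF.
{A, B, C} is in BCNF.

{A, B, C}; {B, C, E}; {C, D}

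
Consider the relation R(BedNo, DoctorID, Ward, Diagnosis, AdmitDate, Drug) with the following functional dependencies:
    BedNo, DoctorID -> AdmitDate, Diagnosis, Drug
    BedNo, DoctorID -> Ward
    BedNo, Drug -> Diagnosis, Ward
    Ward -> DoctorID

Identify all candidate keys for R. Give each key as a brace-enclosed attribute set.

Attributes never on any right-hand side: {BedNo} — every candidate key must contain it.
{BedNo, DoctorID} is a candidate key since {BedNo, DoctorID}⁺ = {AdmitDate, BedNo, Diagnosis, DoctorID, Drug, Ward} covers every attribute.
{BedNo, Drug} is a candidate key since {BedNo, Drug}⁺ = {AdmitDate, BedNo, Diagnosis, DoctorID, Drug, Ward} covers every attribute.
{BedNo, Ward} is a candidate key since {BedNo, Ward}⁺ = {AdmitDate, BedNo, Diagnosis, DoctorID, Drug, Ward} covers every attribute.
These are minimal and exhaustive — every other superkey contains one of them.

{BedNo, DoctorID}, {BedNo, Drug}, {BedNo, Ward}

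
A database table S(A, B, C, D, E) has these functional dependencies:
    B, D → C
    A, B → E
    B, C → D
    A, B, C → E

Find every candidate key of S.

{A, B} never appear on the right of any FD, so every key must include all of them.
{A, B, C} is a candidate key since {A, B, C}⁺ = {A, B, C, D, E} covers every attribute.
{A, B, D} is a candidate key since {A, B, D}⁺ = {A, B, C, D, E} covers every attribute.
No proper subset of any of these is a key, and no other minimal superkey exists.

{A, B, C}, {A, B, D}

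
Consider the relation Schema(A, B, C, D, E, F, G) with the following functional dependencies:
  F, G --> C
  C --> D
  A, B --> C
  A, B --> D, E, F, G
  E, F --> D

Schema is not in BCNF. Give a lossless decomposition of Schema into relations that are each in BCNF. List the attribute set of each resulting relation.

{A, B, E, F, G}; {C, D}; {C, F, G}

Candidate key of the original relation: {A, B}.
Within {A, B, C, D, E, F, G}: {F, G}⁺ ∩ {A, B, C, D, E, F, G} = {C, D, F, G}, not the whole set, so F, G --> C, D violates BCNF; decompose into {C, D, F, G} and {A, B, E, F, G}.
Within {C, D, F, G}: {C}⁺ ∩ {C, D, F, G} = {C, D}, not the whole set, so C --> D violates BCNF; decompose into {C, D} and {C, F, G}.
{C, D}: every determinant is a superkey — BCNF.
{C, F, G}: every determinant is a superkey — BCNF.
{A, B, E, F, G}: every determinant is a superkey — BCNF.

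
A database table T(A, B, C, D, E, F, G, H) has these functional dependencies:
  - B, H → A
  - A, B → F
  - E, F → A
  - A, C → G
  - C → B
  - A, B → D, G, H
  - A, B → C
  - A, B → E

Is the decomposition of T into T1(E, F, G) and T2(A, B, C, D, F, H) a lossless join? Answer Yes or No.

No

The shared attributes are {F} and {F}⁺ = {F}.
The closure covers neither T1 nor T2 entirely; the join is not lossless.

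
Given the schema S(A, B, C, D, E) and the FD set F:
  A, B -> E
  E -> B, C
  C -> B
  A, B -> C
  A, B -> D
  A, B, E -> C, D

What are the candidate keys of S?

{A} never appears on the right of any FD, so every key must include it.
{A, B}⁺ = {A, B, C, D, E} — all of the relation — so {A, B} is a candidate key.
{A, C}⁺ = {A, B, C, D, E} — all of the relation — so {A, C} is a candidate key.
{A, E}⁺ = {A, B, C, D, E} — all of the relation — so {A, E} is a candidate key.
These are minimal and exhaustive — every other superkey contains one of them.

{A, B}, {A, C}, {A, E}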